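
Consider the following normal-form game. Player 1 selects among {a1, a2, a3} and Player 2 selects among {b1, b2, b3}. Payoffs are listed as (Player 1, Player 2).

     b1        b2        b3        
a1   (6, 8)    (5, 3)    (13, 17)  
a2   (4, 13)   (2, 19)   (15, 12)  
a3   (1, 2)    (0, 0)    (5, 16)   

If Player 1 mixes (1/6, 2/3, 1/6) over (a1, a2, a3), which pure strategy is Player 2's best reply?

b3

Player 2's best reply maximizes expected payoff against the mix.
b1: (1/6)·8 + (2/3)·13 + (1/6)·2 = 31/3
b2: (1/6)·3 + (2/3)·19 + (1/6)·0 = 79/6
b3: (1/6)·17 + (2/3)·12 + (1/6)·16 = 27/2
Highest expected payoff is 27/2, from b3.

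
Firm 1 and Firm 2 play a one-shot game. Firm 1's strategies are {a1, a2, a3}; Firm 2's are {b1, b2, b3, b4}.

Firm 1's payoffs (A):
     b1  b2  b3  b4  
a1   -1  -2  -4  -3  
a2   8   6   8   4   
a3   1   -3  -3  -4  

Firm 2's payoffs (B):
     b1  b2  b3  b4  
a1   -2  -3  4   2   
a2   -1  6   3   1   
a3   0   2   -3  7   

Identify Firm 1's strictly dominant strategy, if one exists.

a2

Check whether one of Firm 1's strategies beats all alternatives regardless of what the opponent does.
a2 strictly dominates: vs b1: 8 > each of {-1, 1}; vs b2: 6 > each of {-2, -3}; vs b3: 8 > each of {-4, -3}; vs b4: 4 > each of {-3, -4}.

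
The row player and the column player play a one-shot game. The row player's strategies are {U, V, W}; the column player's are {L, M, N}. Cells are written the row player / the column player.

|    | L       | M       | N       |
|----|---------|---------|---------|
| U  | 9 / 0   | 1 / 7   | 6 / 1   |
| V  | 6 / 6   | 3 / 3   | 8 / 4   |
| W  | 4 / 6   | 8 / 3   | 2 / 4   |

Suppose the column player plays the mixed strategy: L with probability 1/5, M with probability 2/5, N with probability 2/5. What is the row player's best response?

Compute the row player's expected payoff from each pure strategy against the given mix.
U: (1/5)·9 + (2/5)·1 + (2/5)·6 = 23/5
V: (1/5)·6 + (2/5)·3 + (2/5)·8 = 28/5
W: (1/5)·4 + (2/5)·8 + (2/5)·2 = 24/5
Highest expected payoff is 28/5, from V.

V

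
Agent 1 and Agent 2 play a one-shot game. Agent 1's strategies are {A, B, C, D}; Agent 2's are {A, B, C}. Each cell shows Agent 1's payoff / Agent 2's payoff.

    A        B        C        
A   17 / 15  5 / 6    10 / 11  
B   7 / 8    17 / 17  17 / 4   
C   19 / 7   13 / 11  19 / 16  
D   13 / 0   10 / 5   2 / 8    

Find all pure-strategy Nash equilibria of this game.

A profile is a Nash equilibrium when each player is best-responding to the other.
Agent 1's best responses — vs A: C (payoff 19); vs B: B (payoff 17); vs C: C (payoff 19).
Agent 2's best responses — vs A: A (payoff 15); vs B: B (payoff 17); vs C: C (payoff 16); vs D: C (payoff 8).
Mutual best responses occur at (B, B) and (C, C); at each, neither player gains by switching.

(B, B) and (C, C)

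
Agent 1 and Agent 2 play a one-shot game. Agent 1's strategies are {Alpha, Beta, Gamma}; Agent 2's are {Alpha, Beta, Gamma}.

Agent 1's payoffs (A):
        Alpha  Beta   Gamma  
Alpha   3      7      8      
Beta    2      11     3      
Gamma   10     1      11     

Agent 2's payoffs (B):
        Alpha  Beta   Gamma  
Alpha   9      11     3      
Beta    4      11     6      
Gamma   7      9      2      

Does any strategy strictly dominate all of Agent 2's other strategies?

Beta

A strategy is strictly dominant if it gives Agent 2 a strictly higher payoff than every other strategy, against every choice by the opponent.
Beta strictly dominates: vs Alpha: 11 > each of {9, 3}; vs Beta: 11 > each of {4, 6}; vs Gamma: 9 > each of {7, 2}.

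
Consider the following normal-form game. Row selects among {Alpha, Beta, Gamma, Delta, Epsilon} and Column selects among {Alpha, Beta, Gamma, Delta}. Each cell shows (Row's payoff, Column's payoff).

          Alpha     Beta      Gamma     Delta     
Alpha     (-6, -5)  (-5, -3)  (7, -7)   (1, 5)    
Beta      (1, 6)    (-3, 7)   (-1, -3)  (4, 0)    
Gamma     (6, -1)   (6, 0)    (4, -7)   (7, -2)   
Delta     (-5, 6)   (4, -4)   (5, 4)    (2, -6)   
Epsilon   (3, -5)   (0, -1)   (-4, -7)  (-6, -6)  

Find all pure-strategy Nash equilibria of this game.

(Gamma, Beta)

Check mutual best responses: a cell is a NE iff neither player can gain by unilaterally deviating.
Row's best responses — vs Alpha: Gamma (payoff 6); vs Beta: Gamma (payoff 6); vs Gamma: Alpha (payoff 7); vs Delta: Gamma (payoff 7).
Column's best responses — vs Alpha: Delta (payoff 5); vs Beta: Beta (payoff 7); vs Gamma: Beta (payoff 0); vs Delta: Alpha (payoff 6); vs Epsilon: Beta (payoff -1).
The only mutual best response is (Gamma, Beta); neither player gains by switching there.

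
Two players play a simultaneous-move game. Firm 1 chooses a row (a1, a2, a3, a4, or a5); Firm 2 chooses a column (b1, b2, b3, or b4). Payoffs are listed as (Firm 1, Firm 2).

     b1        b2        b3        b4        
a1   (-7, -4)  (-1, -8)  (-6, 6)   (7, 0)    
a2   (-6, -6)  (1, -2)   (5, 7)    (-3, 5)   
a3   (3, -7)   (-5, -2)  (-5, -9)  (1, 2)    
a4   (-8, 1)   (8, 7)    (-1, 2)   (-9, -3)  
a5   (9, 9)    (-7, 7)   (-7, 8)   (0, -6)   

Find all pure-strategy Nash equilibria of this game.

A profile is a Nash equilibrium when each player is best-responding to the other.
Firm 1's best responses — vs b1: a5 (payoff 9); vs b2: a4 (payoff 8); vs b3: a2 (payoff 5); vs b4: a1 (payoff 7).
Firm 2's best responses — vs a1: b3 (payoff 6); vs a2: b3 (payoff 7); vs a3: b4 (payoff 2); vs a4: b2 (payoff 7); vs a5: b1 (payoff 9).
Mutual best responses occur at (a2, b3), (a4, b2), and (a5, b1); at each, neither player gains by switching.

(a2, b3), (a4, b2), and (a5, b1)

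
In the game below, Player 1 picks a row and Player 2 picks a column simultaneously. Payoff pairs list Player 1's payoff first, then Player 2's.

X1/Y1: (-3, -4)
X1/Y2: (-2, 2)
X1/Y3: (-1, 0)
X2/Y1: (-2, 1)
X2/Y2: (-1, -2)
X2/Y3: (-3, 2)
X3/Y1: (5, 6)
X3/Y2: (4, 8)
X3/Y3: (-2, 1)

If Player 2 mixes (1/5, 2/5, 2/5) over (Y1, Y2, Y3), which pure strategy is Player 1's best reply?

X3

Compute Player 1's expected payoff from each pure strategy against the given mix.
X1: (1/5)·(-3) + (2/5)·(-2) + (2/5)·(-1) = -9/5
X2: (1/5)·(-2) + (2/5)·(-1) + (2/5)·(-3) = -2
X3: (1/5)·5 + (2/5)·4 + (2/5)·(-2) = 9/5
Highest expected payoff is 9/5, from X3.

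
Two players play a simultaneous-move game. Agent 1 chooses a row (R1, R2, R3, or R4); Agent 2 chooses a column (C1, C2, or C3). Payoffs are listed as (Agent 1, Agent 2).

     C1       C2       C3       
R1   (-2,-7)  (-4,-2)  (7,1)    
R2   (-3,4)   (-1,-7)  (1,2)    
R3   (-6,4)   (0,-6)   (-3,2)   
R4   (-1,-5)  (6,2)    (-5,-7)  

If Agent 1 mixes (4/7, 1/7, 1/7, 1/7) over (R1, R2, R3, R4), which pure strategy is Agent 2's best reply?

Agent 2's best reply maximizes expected payoff against the mix.
C1: (4/7)·(-7) + (1/7)·4 + (1/7)·4 + (1/7)·(-5) = -25/7
C2: (4/7)·(-2) + (1/7)·(-7) + (1/7)·(-6) + (1/7)·2 = -19/7
C3: (4/7)·1 + (1/7)·2 + (1/7)·2 + (1/7)·(-7) = 1/7
Highest expected payoff is 1/7, from C3.

C3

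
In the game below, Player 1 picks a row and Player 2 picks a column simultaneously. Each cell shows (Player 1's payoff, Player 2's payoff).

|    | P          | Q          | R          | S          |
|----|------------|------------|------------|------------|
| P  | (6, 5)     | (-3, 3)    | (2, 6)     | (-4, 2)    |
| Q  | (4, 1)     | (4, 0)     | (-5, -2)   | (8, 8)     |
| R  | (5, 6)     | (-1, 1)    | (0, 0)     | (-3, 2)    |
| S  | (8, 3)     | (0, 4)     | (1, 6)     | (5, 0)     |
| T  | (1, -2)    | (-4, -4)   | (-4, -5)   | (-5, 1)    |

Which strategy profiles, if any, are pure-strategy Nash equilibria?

Find each player's best response to every opponent strategy; NE are the intersections.
Player 1's best responses — vs P: S (payoff 8); vs Q: Q (payoff 4); vs R: P (payoff 2); vs S: Q (payoff 8).
Player 2's best responses — vs P: R (payoff 6); vs Q: S (payoff 8); vs R: P (payoff 6); vs S: R (payoff 6); vs T: S (payoff 1).
Mutual best responses occur at (P, R) and (Q, S); at each, neither player gains by switching.

(P, R) and (Q, S)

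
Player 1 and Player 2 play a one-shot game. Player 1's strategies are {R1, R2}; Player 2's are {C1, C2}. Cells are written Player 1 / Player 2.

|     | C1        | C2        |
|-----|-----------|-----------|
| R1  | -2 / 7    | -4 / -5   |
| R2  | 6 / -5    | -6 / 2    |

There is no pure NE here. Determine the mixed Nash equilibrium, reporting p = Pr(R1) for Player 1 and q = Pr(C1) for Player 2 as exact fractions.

p = 7/19, q = 1/5

In a mixed NE each player is indifferent between their pure strategies, so the opponent's mix sets the indifference.
Player 2 indifferent between C1 and C2: p·7 + (1−p)·(-5) = p·(-5) + (1−p)·2 ⟹ (-5) + 12p = 2 + (-7)p ⟹ p = 7/19.
Player 1 indifferent between R1 and R2: q·(-2) + (1−q)·(-4) = q·6 + (1−q)·(-6) ⟹ (-4) + 2q = (-6) + 12q ⟹ q = 1/5.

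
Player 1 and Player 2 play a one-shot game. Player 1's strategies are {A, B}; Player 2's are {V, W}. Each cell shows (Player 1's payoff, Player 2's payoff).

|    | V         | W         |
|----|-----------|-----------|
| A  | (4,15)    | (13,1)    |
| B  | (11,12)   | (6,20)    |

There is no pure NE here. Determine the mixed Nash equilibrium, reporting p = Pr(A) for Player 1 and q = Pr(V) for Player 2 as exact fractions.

In a mixed NE each player is indifferent between their pure strategies, so the opponent's mix sets the indifference.
Player 2 indifferent between V and W: p·15 + (1−p)·12 = p·1 + (1−p)·20 ⟹ 12 + 3p = 20 + (-19)p ⟹ p = 4/11.
Player 1 indifferent between A and B: q·4 + (1−q)·13 = q·11 + (1−q)·6 ⟹ 13 + (-9)q = 6 + 5q ⟹ q = 1/2.

p = 4/11, q = 1/2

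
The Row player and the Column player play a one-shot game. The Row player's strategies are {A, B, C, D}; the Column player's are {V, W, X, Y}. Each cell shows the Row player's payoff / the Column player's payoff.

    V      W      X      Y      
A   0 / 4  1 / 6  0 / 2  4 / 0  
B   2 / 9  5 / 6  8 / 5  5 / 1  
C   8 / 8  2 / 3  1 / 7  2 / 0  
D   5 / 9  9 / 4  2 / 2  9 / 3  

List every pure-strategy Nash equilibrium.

Check mutual best responses: a cell is a NE iff neither player can gain by unilaterally deviating.
The Row player's best responses — vs V: C (payoff 8); vs W: D (payoff 9); vs X: B (payoff 8); vs Y: D (payoff 9).
The Column player's best responses — vs A: W (payoff 6); vs B: V (payoff 9); vs C: V (payoff 8); vs D: V (payoff 9).
The only mutual best response is (C, V); neither player gains by switching there.

(C, V)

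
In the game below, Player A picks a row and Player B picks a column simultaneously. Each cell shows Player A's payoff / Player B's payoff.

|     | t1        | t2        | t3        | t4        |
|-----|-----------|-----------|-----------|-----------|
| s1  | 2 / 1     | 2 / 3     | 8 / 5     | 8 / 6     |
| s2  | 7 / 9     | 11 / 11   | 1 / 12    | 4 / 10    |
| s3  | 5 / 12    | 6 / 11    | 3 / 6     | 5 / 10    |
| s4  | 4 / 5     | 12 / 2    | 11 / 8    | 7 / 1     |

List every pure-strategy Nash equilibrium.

Find each player's best response to every opponent strategy; NE are the intersections.
Player A's best responses — vs t1: s2 (payoff 7); vs t2: s4 (payoff 12); vs t3: s4 (payoff 11); vs t4: s1 (payoff 8).
Player B's best responses — vs s1: t4 (payoff 6); vs s2: t3 (payoff 12); vs s3: t1 (payoff 12); vs s4: t3 (payoff 8).
Mutual best responses occur at (s1, t4) and (s4, t3); at each, neither player gains by switching.

(s1, t4) and (s4, t3)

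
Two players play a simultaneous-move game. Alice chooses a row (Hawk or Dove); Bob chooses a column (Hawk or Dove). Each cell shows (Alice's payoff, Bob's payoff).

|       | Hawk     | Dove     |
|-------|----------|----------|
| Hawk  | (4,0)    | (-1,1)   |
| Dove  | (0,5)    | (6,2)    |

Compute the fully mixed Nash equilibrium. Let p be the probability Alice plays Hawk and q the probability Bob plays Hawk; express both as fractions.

p = 3/4, q = 7/11

Each player's mixing probability is pinned down by making the *other* player indifferent.
Bob indifferent between Hawk and Dove: p·0 + (1−p)·5 = p·1 + (1−p)·2 ⟹ 5 + (-5)p = 2 + (-1)p ⟹ p = 3/4.
Alice indifferent between Hawk and Dove: q·4 + (1−q)·(-1) = q·0 + (1−q)·6 ⟹ (-1) + 5q = 6 + (-6)q ⟹ q = 7/11.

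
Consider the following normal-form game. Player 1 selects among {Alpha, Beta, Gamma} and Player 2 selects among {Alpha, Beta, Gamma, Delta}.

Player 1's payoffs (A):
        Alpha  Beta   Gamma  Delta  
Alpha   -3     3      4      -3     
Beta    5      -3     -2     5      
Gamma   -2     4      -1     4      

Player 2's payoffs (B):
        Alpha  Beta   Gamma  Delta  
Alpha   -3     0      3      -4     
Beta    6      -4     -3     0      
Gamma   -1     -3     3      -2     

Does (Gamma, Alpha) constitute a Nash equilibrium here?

No

Holding Player 2 at Alpha: Player 1 gets -2 from Gamma but could get 5 by switching to Beta. Player 1 has a profitable deviation.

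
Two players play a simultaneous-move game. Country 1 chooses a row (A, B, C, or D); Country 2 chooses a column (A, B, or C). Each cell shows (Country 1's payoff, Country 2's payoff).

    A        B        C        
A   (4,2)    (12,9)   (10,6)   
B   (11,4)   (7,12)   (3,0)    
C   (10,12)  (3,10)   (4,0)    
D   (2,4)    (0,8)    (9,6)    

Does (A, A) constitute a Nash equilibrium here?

Holding Country 2 at A: Country 1 gets 4 from A but could get 11 by switching to B. Country 1 has a profitable deviation.

No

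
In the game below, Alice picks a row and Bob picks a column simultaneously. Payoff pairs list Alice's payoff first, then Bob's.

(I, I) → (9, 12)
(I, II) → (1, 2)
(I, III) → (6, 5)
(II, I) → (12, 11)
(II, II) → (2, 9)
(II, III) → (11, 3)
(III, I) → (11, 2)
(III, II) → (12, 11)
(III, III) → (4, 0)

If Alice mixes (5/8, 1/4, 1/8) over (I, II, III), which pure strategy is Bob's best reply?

Bob's best reply maximizes expected payoff against the mix.
I: (5/8)·12 + (1/4)·11 + (1/8)·2 = 21/2
II: (5/8)·2 + (1/4)·9 + (1/8)·11 = 39/8
III: (5/8)·5 + (1/4)·3 + (1/8)·0 = 31/8
Highest expected payoff is 21/2, from I.

I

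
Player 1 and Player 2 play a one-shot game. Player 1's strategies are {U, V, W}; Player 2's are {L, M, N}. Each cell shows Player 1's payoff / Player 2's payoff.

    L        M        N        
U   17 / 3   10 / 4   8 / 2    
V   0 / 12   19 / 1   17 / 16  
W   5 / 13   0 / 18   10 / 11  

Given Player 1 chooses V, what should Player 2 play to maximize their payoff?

N

With Player 1 fixed at V, Player 2's payoffs are: L → 12, M → 1, N → 16.
The maximum is 16, achieved by N.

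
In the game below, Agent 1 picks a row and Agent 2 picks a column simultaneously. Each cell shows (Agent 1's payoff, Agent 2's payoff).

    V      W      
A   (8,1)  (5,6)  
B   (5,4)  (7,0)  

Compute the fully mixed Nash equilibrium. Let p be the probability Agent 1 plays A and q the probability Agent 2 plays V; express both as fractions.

In a mixed NE each player is indifferent between their pure strategies, so the opponent's mix sets the indifference.
Agent 2 indifferent between V and W: p·1 + (1−p)·4 = p·6 + (1−p)·0 ⟹ 4 + (-3)p = 0 + 6p ⟹ p = 4/9.
Agent 1 indifferent between A and B: q·8 + (1−q)·5 = q·5 + (1−q)·7 ⟹ 5 + 3q = 7 + (-2)q ⟹ q = 2/5.

p = 4/9, q = 2/5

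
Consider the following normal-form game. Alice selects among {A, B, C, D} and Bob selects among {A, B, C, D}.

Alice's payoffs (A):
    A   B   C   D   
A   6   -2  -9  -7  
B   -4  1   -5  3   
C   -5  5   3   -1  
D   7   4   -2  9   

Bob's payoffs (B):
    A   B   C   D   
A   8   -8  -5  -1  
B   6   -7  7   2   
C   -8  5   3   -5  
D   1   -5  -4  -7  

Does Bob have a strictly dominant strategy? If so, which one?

None

A strategy is strictly dominant if it gives Bob a strictly higher payoff than every other strategy, against every choice by the opponent.
A is not dominant: against B, C gives 7 > 6.
B is not dominant: against A, A gives 8 > -8.
C is not dominant: against A, A gives 8 > -5.
D is not dominant: against A, A gives 8 > -1.
No single strategy is best against every opponent action.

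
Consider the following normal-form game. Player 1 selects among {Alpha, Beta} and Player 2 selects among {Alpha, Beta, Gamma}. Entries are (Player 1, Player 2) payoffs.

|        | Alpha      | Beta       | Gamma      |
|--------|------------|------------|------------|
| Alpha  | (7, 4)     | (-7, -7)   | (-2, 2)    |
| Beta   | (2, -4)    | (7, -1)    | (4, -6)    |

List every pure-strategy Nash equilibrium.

Find each player's best response to every opponent strategy; NE are the intersections.
Player 1's best responses — vs Alpha: Alpha (payoff 7); vs Beta: Beta (payoff 7); vs Gamma: Beta (payoff 4).
Player 2's best responses — vs Alpha: Alpha (payoff 4); vs Beta: Beta (payoff -1).
Mutual best responses occur at (Alpha, Alpha) and (Beta, Beta); at each, neither player gains by switching.

(Alpha, Alpha) and (Beta, Beta)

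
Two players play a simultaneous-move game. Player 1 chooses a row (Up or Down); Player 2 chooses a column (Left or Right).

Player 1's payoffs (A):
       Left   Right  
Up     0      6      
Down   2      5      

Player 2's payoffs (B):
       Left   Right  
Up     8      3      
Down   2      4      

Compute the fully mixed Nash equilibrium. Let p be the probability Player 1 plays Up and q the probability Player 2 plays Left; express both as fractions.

In a mixed NE each player is indifferent between their pure strategies, so the opponent's mix sets the indifference.
Player 2 indifferent between Left and Right: p·8 + (1−p)·2 = p·3 + (1−p)·4 ⟹ 2 + 6p = 4 + (-1)p ⟹ p = 2/7.
Player 1 indifferent between Up and Down: q·0 + (1−q)·6 = q·2 + (1−q)·5 ⟹ 6 + (-6)q = 5 + (-3)q ⟹ q = 1/3.

p = 2/7, q = 1/3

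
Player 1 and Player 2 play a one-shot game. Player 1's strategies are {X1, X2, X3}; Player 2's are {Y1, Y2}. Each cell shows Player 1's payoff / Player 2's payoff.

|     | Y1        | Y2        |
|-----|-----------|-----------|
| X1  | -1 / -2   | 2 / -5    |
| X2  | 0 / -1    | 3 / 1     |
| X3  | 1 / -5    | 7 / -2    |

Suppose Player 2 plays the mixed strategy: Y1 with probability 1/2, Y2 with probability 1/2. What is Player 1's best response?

X3

Compute Player 1's expected payoff from each pure strategy against the given mix.
X1: (1/2)·(-1) + (1/2)·2 = 1/2
X2: (1/2)·0 + (1/2)·3 = 3/2
X3: (1/2)·1 + (1/2)·7 = 4
Highest expected payoff is 4, from X3.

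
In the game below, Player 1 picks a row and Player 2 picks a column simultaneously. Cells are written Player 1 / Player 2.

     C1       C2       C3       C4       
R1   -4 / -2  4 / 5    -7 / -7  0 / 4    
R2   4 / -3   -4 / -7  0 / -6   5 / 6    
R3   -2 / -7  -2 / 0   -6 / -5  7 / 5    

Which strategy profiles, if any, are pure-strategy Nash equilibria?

(R1, C2) and (R3, C4)

Find each player's best response to every opponent strategy; NE are the intersections.
Player 1's best responses — vs C1: R2 (payoff 4); vs C2: R1 (payoff 4); vs C3: R2 (payoff 0); vs C4: R3 (payoff 7).
Player 2's best responses — vs R1: C2 (payoff 5); vs R2: C4 (payoff 6); vs R3: C4 (payoff 5).
Mutual best responses occur at (R1, C2) and (R3, C4); at each, neither player gains by switching.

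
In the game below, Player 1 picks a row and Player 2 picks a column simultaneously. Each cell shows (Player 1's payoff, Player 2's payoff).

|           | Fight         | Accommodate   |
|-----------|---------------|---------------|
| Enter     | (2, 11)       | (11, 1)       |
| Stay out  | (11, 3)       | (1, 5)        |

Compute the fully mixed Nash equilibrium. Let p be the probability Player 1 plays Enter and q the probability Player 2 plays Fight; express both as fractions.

Each player's mixing probability is pinned down by making the *other* player indifferent.
Player 2 indifferent between Fight and Accommodate: p·11 + (1−p)·3 = p·1 + (1−p)·5 ⟹ 3 + 8p = 5 + (-4)p ⟹ p = 1/6.
Player 1 indifferent between Enter and Stay out: q·2 + (1−q)·11 = q·11 + (1−q)·1 ⟹ 11 + (-9)q = 1 + 10q ⟹ q = 10/19.

p = 1/6, q = 10/19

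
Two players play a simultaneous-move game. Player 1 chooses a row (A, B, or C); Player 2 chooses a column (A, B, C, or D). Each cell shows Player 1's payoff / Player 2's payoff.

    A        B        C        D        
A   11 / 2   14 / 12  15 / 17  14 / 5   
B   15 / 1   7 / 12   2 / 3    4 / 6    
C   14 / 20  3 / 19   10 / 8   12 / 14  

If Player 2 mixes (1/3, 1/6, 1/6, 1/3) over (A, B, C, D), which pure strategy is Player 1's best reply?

Player 1's best reply maximizes expected payoff against the mix.
A: (1/3)·11 + (1/6)·14 + (1/6)·15 + (1/3)·14 = 79/6
B: (1/3)·15 + (1/6)·7 + (1/6)·2 + (1/3)·4 = 47/6
C: (1/3)·14 + (1/6)·3 + (1/6)·10 + (1/3)·12 = 65/6
Highest expected payoff is 79/6, from A.

A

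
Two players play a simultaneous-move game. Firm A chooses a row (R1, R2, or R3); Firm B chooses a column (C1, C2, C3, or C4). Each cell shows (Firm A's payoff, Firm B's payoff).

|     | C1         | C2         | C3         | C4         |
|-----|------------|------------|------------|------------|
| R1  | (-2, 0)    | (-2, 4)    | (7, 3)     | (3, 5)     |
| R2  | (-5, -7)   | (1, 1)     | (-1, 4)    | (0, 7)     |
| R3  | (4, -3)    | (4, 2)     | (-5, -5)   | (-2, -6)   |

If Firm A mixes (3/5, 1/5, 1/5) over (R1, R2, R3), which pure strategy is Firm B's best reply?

C4

Compute Firm B's expected payoff from each pure strategy against the given mix.
C1: (3/5)·0 + (1/5)·(-7) + (1/5)·(-3) = -2
C2: (3/5)·4 + (1/5)·1 + (1/5)·2 = 3
C3: (3/5)·3 + (1/5)·4 + (1/5)·(-5) = 8/5
C4: (3/5)·5 + (1/5)·7 + (1/5)·(-6) = 16/5
Highest expected payoff is 16/5, from C4.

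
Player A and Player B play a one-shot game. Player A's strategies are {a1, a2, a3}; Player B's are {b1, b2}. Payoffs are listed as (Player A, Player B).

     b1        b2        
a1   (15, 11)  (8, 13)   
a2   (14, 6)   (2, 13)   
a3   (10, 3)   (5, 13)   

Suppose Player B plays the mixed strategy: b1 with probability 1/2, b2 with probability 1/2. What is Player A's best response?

a1

Compute Player A's expected payoff from each pure strategy against the given mix.
a1: (1/2)·15 + (1/2)·8 = 23/2
a2: (1/2)·14 + (1/2)·2 = 8
a3: (1/2)·10 + (1/2)·5 = 15/2
Highest expected payoff is 23/2, from a1.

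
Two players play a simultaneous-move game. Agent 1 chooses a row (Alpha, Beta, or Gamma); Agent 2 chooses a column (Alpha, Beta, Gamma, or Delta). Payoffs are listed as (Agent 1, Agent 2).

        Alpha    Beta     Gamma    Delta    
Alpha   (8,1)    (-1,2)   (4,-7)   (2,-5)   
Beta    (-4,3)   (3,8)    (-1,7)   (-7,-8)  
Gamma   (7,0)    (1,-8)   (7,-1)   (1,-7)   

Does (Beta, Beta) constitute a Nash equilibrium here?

Yes

Holding Agent 2 at Beta: Agent 1 gets 3 from Beta, versus -1 from Alpha, 1 from Gamma. No profitable deviation for Agent 1.
Holding Agent 1 at Beta: Agent 2 gets 8 from Beta, versus 3 from Alpha, 7 from Gamma, -8 from Delta. No profitable deviation for Agent 2 either.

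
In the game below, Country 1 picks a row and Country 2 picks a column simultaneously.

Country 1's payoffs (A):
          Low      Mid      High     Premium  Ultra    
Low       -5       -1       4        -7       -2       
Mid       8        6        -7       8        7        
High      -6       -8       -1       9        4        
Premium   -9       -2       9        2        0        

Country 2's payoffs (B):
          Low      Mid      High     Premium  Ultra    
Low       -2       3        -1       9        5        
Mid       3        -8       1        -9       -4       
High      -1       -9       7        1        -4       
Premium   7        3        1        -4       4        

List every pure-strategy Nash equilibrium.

(Mid, Low)

Find each player's best response to every opponent strategy; NE are the intersections.
Country 1's best responses — vs Low: Mid (payoff 8); vs Mid: Mid (payoff 6); vs High: Premium (payoff 9); vs Premium: High (payoff 9); vs Ultra: Mid (payoff 7).
Country 2's best responses — vs Low: Premium (payoff 9); vs Mid: Low (payoff 3); vs High: High (payoff 7); vs Premium: Low (payoff 7).
The only mutual best response is (Mid, Low); neither player gains by switching there.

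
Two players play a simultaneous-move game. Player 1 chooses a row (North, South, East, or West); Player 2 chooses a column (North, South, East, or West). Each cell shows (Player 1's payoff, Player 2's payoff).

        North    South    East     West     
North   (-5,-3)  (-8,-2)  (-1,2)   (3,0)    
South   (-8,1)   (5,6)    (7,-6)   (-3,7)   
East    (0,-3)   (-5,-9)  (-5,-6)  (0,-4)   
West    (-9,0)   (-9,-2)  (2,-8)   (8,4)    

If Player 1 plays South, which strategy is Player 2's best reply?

West

With Player 1 fixed at South, Player 2's payoffs are: North → 1, South → 6, East → -6, West → 7.
The maximum is 7, achieved by West.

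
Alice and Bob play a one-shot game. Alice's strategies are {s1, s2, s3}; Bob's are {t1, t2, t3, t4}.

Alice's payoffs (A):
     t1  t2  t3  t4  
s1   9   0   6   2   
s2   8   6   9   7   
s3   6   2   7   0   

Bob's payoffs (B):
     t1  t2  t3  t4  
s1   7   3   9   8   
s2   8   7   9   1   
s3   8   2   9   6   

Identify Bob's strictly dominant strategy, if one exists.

t3

A strategy is strictly dominant if it gives Bob a strictly higher payoff than every other strategy, against every choice by the opponent.
t3 strictly dominates: vs s1: 9 > each of {7, 3, 8}; vs s2: 9 > each of {8, 7, 1}; vs s3: 9 > each of {8, 2, 6}.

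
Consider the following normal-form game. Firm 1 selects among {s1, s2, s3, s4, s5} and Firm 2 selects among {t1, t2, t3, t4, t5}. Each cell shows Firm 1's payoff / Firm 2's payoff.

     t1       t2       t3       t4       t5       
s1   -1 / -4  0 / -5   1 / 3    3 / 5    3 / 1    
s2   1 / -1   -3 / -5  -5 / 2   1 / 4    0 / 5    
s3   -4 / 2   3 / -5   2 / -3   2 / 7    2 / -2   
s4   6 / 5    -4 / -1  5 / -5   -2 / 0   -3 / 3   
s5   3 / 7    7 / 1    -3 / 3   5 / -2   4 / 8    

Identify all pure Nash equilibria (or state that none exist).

Check mutual best responses: a cell is a NE iff neither player can gain by unilaterally deviating.
Firm 1's best responses — vs t1: s4 (payoff 6); vs t2: s5 (payoff 7); vs t3: s4 (payoff 5); vs t4: s5 (payoff 5); vs t5: s5 (payoff 4).
Firm 2's best responses — vs s1: t4 (payoff 5); vs s2: t5 (payoff 5); vs s3: t4 (payoff 7); vs s4: t1 (payoff 5); vs s5: t5 (payoff 8).
Mutual best responses occur at (s4, t1) and (s5, t5); at each, neither player gains by switching.

(s4, t1) and (s5, t5)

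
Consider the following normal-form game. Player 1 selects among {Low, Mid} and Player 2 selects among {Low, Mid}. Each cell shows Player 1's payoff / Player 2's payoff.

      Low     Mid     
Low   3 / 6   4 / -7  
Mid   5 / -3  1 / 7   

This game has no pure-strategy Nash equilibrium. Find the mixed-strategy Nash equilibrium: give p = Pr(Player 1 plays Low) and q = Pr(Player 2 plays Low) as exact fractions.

p = 10/23, q = 3/5

In a mixed NE each player is indifferent between their pure strategies, so the opponent's mix sets the indifference.
Player 2 indifferent between Low and Mid: p·6 + (1−p)·(-3) = p·(-7) + (1−p)·7 ⟹ (-3) + 9p = 7 + (-14)p ⟹ p = 10/23.
Player 1 indifferent between Low and Mid: q·3 + (1−q)·4 = q·5 + (1−q)·1 ⟹ 4 + (-1)q = 1 + 4q ⟹ q = 3/5.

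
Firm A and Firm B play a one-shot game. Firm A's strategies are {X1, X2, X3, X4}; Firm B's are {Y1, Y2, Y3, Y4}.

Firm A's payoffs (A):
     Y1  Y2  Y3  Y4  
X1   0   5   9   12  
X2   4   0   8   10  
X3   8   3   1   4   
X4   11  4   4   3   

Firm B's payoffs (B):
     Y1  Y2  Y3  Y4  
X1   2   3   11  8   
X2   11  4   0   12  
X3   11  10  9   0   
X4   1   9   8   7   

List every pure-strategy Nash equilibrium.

Check mutual best responses: a cell is a NE iff neither player can gain by unilaterally deviating.
Firm A's best responses — vs Y1: X4 (payoff 11); vs Y2: X1 (payoff 5); vs Y3: X1 (payoff 9); vs Y4: X1 (payoff 12).
Firm B's best responses — vs X1: Y3 (payoff 11); vs X2: Y4 (payoff 12); vs X3: Y1 (payoff 11); vs X4: Y2 (payoff 9).
The only mutual best response is (X1, Y3); neither player gains by switching there.

(X1, Y3)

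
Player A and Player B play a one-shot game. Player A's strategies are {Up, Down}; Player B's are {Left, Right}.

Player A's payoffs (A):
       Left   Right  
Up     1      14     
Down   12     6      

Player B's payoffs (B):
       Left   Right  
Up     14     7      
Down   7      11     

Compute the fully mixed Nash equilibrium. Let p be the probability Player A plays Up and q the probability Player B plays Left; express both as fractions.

p = 4/11, q = 8/19

Each player's mixing probability is pinned down by making the *other* player indifferent.
Player B indifferent between Left and Right: p·14 + (1−p)·7 = p·7 + (1−p)·11 ⟹ 7 + 7p = 11 + (-4)p ⟹ p = 4/11.
Player A indifferent between Up and Down: q·1 + (1−q)·14 = q·12 + (1−q)·6 ⟹ 14 + (-13)q = 6 + 6q ⟹ q = 8/19.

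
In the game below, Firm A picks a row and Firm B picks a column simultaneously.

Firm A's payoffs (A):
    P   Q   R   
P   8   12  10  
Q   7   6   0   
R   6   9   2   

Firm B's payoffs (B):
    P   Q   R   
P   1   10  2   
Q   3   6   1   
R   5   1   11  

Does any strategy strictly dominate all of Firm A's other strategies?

A strategy is strictly dominant if it gives Firm A a strictly higher payoff than every other strategy, against every choice by the opponent.
P strictly dominates: vs P: 8 > each of {7, 6}; vs Q: 12 > each of {6, 9}; vs R: 10 > each of {0, 2}.

P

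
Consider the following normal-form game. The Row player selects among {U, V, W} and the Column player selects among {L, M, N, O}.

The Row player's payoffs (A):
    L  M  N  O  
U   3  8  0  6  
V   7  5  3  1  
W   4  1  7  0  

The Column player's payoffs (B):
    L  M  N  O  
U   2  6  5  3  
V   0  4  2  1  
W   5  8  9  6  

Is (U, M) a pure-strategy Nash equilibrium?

Yes

Holding the Column player at M: the Row player gets 8 from U, versus 5 from V, 1 from W. No profitable deviation for the Row player.
Holding the Row player at U: the Column player gets 6 from M, versus 2 from L, 5 from N, 3 from O. No profitable deviation for the Column player either.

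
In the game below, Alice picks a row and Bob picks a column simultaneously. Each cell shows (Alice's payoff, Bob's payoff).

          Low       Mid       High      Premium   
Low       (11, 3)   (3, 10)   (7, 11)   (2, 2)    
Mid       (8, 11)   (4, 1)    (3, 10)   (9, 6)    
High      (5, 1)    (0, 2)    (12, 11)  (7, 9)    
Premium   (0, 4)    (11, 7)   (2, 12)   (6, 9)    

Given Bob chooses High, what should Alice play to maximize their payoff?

With Bob fixed at High, Alice's payoffs are: Low → 7, Mid → 3, High → 12, Premium → 2.
The maximum is 12, achieved by High.

High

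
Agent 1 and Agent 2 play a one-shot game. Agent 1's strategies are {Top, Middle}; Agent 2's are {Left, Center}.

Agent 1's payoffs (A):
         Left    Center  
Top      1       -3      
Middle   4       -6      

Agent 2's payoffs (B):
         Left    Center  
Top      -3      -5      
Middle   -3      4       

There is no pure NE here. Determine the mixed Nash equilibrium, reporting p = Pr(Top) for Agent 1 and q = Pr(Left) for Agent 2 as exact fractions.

In a mixed NE each player is indifferent between their pure strategies, so the opponent's mix sets the indifference.
Agent 2 indifferent between Left and Center: p·(-3) + (1−p)·(-3) = p·(-5) + (1−p)·4 ⟹ (-3) + 0p = 4 + (-9)p ⟹ p = 7/9.
Agent 1 indifferent between Top and Middle: q·1 + (1−q)·(-3) = q·4 + (1−q)·(-6) ⟹ (-3) + 4q = (-6) + 10q ⟹ q = 1/2.

p = 7/9, q = 1/2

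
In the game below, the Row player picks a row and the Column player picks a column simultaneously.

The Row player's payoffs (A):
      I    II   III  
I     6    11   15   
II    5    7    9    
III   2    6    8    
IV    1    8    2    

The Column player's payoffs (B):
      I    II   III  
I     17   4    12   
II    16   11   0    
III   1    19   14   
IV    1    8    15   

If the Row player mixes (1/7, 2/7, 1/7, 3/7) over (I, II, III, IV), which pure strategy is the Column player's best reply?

The Column player's best reply maximizes expected payoff against the mix.
I: (1/7)·17 + (2/7)·16 + (1/7)·1 + (3/7)·1 = 53/7
II: (1/7)·4 + (2/7)·11 + (1/7)·19 + (3/7)·8 = 69/7
III: (1/7)·12 + (2/7)·0 + (1/7)·14 + (3/7)·15 = 71/7
Highest expected payoff is 71/7, from III.

III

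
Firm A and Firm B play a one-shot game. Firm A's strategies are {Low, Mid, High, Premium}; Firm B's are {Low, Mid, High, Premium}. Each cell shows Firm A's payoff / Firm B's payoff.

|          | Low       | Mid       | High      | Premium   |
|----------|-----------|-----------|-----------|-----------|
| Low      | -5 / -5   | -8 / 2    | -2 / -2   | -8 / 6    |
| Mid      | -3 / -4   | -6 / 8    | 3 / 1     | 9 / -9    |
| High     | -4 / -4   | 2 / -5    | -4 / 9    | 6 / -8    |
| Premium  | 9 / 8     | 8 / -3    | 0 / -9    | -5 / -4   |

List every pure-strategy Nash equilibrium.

Check mutual best responses: a cell is a NE iff neither player can gain by unilaterally deviating.
Firm A's best responses — vs Low: Premium (payoff 9); vs Mid: Premium (payoff 8); vs High: Mid (payoff 3); vs Premium: Mid (payoff 9).
Firm B's best responses — vs Low: Premium (payoff 6); vs Mid: Mid (payoff 8); vs High: High (payoff 9); vs Premium: Low (payoff 8).
The only mutual best response is (Premium, Low); neither player gains by switching there.

(Premium, Low)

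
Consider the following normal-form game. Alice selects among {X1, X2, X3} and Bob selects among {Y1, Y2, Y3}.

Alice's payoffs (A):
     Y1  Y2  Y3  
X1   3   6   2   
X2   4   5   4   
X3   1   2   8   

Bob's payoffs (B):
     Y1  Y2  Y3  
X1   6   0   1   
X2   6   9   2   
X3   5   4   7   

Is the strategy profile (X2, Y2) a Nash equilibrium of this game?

Holding Bob at Y2: Alice gets 5 from X2 but could get 6 by switching to X1. Alice has a profitable deviation.

No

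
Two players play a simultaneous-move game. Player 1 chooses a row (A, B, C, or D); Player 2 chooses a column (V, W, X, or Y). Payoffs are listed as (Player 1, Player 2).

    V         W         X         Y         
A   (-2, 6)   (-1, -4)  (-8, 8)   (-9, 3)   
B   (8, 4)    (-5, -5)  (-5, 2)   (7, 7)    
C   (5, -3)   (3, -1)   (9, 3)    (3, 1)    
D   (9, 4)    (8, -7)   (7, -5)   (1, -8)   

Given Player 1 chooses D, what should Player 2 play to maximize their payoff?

With Player 1 fixed at D, Player 2's payoffs are: V → 4, W → -7, X → -5, Y → -8.
The maximum is 4, achieved by V.

V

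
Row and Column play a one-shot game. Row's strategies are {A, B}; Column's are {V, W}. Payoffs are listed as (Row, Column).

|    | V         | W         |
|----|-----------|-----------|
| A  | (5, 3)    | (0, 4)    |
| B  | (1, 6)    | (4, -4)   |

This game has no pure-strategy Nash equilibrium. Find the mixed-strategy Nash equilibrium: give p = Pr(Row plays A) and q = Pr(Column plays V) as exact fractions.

p = 10/11, q = 1/2

Each player's mixing probability is pinned down by making the *other* player indifferent.
Column indifferent between V and W: p·3 + (1−p)·6 = p·4 + (1−p)·(-4) ⟹ 6 + (-3)p = (-4) + 8p ⟹ p = 10/11.
Row indifferent between A and B: q·5 + (1−q)·0 = q·1 + (1−q)·4 ⟹ 0 + 5q = 4 + (-3)q ⟹ q = 1/2.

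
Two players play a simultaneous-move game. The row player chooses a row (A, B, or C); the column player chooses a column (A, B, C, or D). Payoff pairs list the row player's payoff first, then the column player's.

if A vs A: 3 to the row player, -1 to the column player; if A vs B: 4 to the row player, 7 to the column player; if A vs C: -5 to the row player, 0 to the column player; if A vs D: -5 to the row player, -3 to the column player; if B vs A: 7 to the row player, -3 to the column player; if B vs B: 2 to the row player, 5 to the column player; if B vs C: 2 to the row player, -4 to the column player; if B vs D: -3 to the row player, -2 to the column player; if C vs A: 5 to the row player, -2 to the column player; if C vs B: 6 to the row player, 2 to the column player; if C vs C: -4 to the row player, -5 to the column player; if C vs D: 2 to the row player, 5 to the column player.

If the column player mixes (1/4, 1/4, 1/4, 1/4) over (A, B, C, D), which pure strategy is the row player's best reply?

C

The row player's best reply maximizes expected payoff against the mix.
A: (1/4)·3 + (1/4)·4 + (1/4)·(-5) + (1/4)·(-5) = -3/4
B: (1/4)·7 + (1/4)·2 + (1/4)·2 + (1/4)·(-3) = 2
C: (1/4)·5 + (1/4)·6 + (1/4)·(-4) + (1/4)·2 = 9/4
Highest expected payoff is 9/4, from C.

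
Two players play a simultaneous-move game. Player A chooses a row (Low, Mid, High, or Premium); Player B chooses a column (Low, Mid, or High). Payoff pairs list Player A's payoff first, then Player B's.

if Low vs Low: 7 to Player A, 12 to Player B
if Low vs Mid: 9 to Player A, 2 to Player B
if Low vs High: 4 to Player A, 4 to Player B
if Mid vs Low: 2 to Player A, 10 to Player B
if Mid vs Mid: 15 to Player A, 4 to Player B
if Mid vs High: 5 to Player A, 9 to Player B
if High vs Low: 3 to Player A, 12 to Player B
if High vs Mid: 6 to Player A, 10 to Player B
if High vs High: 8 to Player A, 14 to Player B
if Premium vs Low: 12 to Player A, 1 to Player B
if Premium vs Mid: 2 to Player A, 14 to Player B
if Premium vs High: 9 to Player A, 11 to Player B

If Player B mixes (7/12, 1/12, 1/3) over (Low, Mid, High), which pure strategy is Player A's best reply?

Premium

Compute Player A's expected payoff from each pure strategy against the given mix.
Low: (7/12)·7 + (1/12)·9 + (1/3)·4 = 37/6
Mid: (7/12)·2 + (1/12)·15 + (1/3)·5 = 49/12
High: (7/12)·3 + (1/12)·6 + (1/3)·8 = 59/12
Premium: (7/12)·12 + (1/12)·2 + (1/3)·9 = 61/6
Highest expected payoff is 61/6, from Premium.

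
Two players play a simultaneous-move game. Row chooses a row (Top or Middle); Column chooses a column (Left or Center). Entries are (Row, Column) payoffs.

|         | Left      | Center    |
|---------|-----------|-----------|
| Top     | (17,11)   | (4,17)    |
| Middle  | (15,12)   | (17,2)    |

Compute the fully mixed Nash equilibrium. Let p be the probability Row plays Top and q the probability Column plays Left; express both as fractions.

p = 5/8, q = 13/15

Each player's mixing probability is pinned down by making the *other* player indifferent.
Column indifferent between Left and Center: p·11 + (1−p)·12 = p·17 + (1−p)·2 ⟹ 12 + (-1)p = 2 + 15p ⟹ p = 5/8.
Row indifferent between Top and Middle: q·17 + (1−q)·4 = q·15 + (1−q)·17 ⟹ 4 + 13q = 17 + (-2)q ⟹ q = 13/15.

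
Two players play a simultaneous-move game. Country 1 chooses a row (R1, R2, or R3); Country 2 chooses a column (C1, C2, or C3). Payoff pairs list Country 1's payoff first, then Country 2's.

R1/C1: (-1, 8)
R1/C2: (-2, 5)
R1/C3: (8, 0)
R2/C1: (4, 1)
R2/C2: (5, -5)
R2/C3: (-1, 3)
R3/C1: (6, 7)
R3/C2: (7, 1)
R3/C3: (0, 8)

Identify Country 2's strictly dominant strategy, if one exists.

None

Check whether one of Country 2's strategies beats all alternatives regardless of what the opponent does.
C1 is not dominant: against R2, C3 gives 3 > 1.
C2 is not dominant: against R1, C1 gives 8 > 5.
C3 is not dominant: against R1, C1 gives 8 > 0.
No single strategy is best against every opponent action.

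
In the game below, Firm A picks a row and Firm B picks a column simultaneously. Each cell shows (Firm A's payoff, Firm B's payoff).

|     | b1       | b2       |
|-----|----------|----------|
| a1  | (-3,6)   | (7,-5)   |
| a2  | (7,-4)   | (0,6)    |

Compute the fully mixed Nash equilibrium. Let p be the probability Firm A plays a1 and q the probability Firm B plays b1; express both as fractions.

In a mixed NE each player is indifferent between their pure strategies, so the opponent's mix sets the indifference.
Firm B indifferent between b1 and b2: p·6 + (1−p)·(-4) = p·(-5) + (1−p)·6 ⟹ (-4) + 10p = 6 + (-11)p ⟹ p = 10/21.
Firm A indifferent between a1 and a2: q·(-3) + (1−q)·7 = q·7 + (1−q)·0 ⟹ 7 + (-10)q = 0 + 7q ⟹ q = 7/17.

p = 10/21, q = 7/17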